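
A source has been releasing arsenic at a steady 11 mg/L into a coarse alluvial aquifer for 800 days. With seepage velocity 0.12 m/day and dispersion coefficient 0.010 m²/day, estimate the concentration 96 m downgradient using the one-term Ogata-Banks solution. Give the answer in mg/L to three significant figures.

5.50 mg/L

For a continuous step input, C/C₀ ≈ ½·erfc((x−vt)/(2√(Dt))).
vt = 0.12 × 800 = 96 m and 2√(Dt) = 2√(0.010 × 800) = 5.657 m.
Argument (x−vt)/(2√(Dt)) = (96 − 96)/5.657 = 0; ½·erfc(0) = 0.5000.
C = 11 × 0.5000 = 5.50 mg/L.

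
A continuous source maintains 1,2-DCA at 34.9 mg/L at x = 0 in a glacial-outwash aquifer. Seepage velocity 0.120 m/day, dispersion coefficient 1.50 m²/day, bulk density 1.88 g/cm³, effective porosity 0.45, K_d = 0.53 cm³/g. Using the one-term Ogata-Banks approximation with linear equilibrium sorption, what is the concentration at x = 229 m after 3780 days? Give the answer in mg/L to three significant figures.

Retardation factor R = 1 + ρ_b·K_d/n = 1 + 1.88 × 0.53/0.45 = 3.214.
Sorption retards both mechanisms: v_R = v/R = 0.03734 m/day, D_R = D/R = 0.4667 m²/day.
v_R·t = 0.03734 × 3780 = 141.1452 m; 2√(D_R t) = 84.00 m; argument = (229 − 141.1452)/84.00 = 1.046.
C = C₀ × ½·erfc(1.046) = 34.9 × 0.06953 = 2.43 mg/L.

2.43 mg/L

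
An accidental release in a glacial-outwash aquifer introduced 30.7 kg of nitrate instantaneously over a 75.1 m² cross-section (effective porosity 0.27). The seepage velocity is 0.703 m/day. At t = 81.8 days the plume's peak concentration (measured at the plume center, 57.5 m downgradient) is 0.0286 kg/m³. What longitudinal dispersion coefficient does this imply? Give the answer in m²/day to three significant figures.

2.73 m²/day

At the plume center C_max = M/(n_e·A·√(4πDt)), so D = M²/(4πt·(n_e·A·C_max)²).
n_e·A·C_max = 0.27 × 75.1 × 0.0286 = 0.5799 kg/m.
D = 30.7²/(4π × 81.8 × 0.5799²) = 2.73 m²/day.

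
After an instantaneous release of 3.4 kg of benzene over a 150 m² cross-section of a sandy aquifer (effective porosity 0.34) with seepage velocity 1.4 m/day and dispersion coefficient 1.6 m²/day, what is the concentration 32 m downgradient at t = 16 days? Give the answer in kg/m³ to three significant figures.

For an instantaneous plane source, C(x,t) = M/(n_e·A·√(4πDt)) · exp(−(x−vt)²/(4Dt)), with n_e·A the pore (flow) area.
Plume center vt = 1.4 × 16 = 22.4 m, so the well at 32 m is 9.6 m downgradient of the peak.
√(4πDt) = 17.94 m, giving peak height M/(n_e·A·√(4πDt)) = 3.4/(0.34 × 150 × 17.94) = 0.003716 kg/m³.
(x−vt)²/(4Dt) = (9.6)²/(4 × 1.6 × 16) = 0.9000; exp(−0.9000) = 0.4066.
C = 0.003716 × 0.4066 = 0.00151 kg/m³.

0.00151 kg/m³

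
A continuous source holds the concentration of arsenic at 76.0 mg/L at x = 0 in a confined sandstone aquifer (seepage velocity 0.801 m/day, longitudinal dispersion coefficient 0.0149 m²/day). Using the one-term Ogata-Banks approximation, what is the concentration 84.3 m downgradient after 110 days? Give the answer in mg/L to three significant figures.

For a continuous step input, C/C₀ ≈ ½·erfc((x−vt)/(2√(Dt))).
vt = 0.801 × 110 = 88.11 m and 2√(Dt) = 2√(0.0149 × 110) = 2.560 m.
Argument (x−vt)/(2√(Dt)) = (84.3 − 88.11)/2.560 = -1.488; ½·erfc(-1.488) = 0.9823.
C = 76.0 × 0.9823 = 74.7 mg/L.

74.7 mg/L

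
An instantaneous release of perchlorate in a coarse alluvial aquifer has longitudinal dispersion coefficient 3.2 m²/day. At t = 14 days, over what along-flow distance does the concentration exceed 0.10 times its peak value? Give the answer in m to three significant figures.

40.6 m

The plume is Gaussian with σ = √(2Dt) = √(2 × 3.2 × 14) = 9.466 m.
C/C_peak = exp(−Δx²/(2σ²)) = 0.10 ⇒ Δx = σ·√(−2 ln 0.10) = 9.466 × 2.146 = 20.31 m.
Width = 2Δx = 40.6 m.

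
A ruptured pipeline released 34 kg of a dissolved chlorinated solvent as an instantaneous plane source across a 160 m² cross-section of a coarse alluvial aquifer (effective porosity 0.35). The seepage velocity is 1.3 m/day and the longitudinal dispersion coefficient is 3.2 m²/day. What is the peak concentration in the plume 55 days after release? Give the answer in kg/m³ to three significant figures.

0.0129 kg/m³

The peak of an instantaneous 1D plume sits at x = vt; there the Gaussian factor is 1 and C_max = M/(n_e·A·√(4πDt)), where n_e·A is the pore area the mass is dissolved in.
√(4πDt) = √(4π × 3.2 × 55) = 47.03 m, so C_max = 34/(0.35 × 160 × 47.03) = 0.0129 kg/m³.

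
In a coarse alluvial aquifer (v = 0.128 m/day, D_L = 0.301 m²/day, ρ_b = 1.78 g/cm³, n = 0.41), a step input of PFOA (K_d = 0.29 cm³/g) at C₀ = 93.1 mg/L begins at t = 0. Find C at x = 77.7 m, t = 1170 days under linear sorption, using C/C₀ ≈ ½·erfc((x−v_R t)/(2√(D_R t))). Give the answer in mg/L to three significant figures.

Retardation factor R = 1 + ρ_b·K_d/n = 1 + 1.78 × 0.29/0.41 = 2.259.
Sorption retards both mechanisms: v_R = v/R = 0.05666 m/day, D_R = D/R = 0.1332 m²/day.
v_R·t = 0.05666 × 1170 = 66.2922 m; 2√(D_R t) = 24.97 m; argument = (77.7 − 66.2922)/24.97 = 0.4569.
C = C₀ × ½·erfc(0.4569) = 93.1 × 0.2591 = 24.1 mg/L.

24.1 mg/L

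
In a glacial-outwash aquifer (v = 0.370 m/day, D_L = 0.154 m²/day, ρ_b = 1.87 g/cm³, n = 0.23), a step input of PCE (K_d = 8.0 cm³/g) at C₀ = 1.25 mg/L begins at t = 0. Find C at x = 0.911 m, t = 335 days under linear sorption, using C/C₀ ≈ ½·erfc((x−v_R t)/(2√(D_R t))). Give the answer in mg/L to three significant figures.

0.975 mg/L

Retardation factor R = 1 + ρ_b·K_d/n = 1 + 1.87 × 8.0/0.23 = 66.04.
Sorption retards both mechanisms: v_R = v/R = 0.005603 m/day, D_R = D/R = 0.002332 m²/day.
v_R·t = 0.005603 × 335 = 1.877005 m; 2√(D_R t) = 1.768 m; argument = (0.911 − 1.877005)/1.768 = -0.5464.
C = C₀ × ½·erfc(-0.5464) = 1.25 × 0.7802 = 0.975 mg/L.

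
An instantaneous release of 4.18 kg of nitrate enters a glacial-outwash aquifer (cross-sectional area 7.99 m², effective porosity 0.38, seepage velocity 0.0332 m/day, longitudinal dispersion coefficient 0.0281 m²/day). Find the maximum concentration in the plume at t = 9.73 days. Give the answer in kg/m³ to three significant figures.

The peak of an instantaneous 1D plume sits at x = vt; there the Gaussian factor is 1 and C_max = M/(n_e·A·√(4πDt)), where n_e·A is the pore area the mass is dissolved in.
√(4πDt) = √(4π × 0.0281 × 9.73) = 1.854 m, so C_max = 4.18/(0.38 × 7.99 × 1.854) = 0.743 kg/m³.

0.743 kg/m³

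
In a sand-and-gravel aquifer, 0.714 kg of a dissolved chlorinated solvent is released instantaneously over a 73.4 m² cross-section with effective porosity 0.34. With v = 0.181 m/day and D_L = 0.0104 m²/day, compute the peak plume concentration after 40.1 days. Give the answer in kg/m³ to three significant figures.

The peak of an instantaneous 1D plume sits at x = vt; there the Gaussian factor is 1 and C_max = M/(n_e·A·√(4πDt)), where n_e·A is the pore area the mass is dissolved in.
√(4πDt) = √(4π × 0.0104 × 40.1) = 2.289 m, so C_max = 0.714/(0.34 × 73.4 × 2.289) = 0.0125 kg/m³.

0.0125 kg/m³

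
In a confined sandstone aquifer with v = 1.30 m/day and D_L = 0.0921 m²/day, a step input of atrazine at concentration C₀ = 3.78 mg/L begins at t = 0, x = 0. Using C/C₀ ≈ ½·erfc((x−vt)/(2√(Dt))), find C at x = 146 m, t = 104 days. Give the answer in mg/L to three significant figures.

0.0257 mg/L

For a continuous step input, C/C₀ ≈ ½·erfc((x−vt)/(2√(Dt))).
vt = 1.30 × 104 = 135.2 m and 2√(Dt) = 2√(0.0921 × 104) = 6.190 m.
Argument (x−vt)/(2√(Dt)) = (146 − 135.2)/6.190 = 1.745; ½·erfc(1.745) = 0.006797.
C = 3.78 × 0.006797 = 0.0257 mg/L.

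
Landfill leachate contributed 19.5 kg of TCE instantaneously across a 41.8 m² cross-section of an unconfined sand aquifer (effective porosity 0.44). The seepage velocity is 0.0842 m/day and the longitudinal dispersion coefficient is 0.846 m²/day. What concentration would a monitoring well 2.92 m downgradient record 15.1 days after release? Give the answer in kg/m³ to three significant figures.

0.0793 kg/m³

For an instantaneous plane source, C(x,t) = M/(n_e·A·√(4πDt)) · exp(−(x−vt)²/(4Dt)), with n_e·A the pore (flow) area.
Plume center vt = 0.0842 × 15.1 = 1.27142 m, so the well at 2.92 m is 1.64858 m downgradient of the peak.
√(4πDt) = 12.67 m, giving peak height M/(n_e·A·√(4πDt)) = 19.5/(0.44 × 41.8 × 12.67) = 0.08368 kg/m³.
(x−vt)²/(4Dt) = (1.64858)²/(4 × 0.846 × 15.1) = 0.05319; exp(−0.05319) = 0.9482.
C = 0.08368 × 0.9482 = 0.0793 kg/m³.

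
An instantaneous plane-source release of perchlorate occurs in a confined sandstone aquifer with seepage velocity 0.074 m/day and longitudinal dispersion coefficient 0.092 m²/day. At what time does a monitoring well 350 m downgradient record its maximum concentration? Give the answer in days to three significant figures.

4710 days

For the 1D instantaneous-source solution, setting ∂C/∂t = 0 at fixed x gives v²t² + 2Dt − x² = 0, so t = (√(D² + v²x²) − D)/v².
√(D² + v²x²) = √(0.092² + 0.074² × 350²) = 25.90; v² = 0.005476.
t = (25.90 − 0.092)/0.005476 = 4710 days (vs. the pure-advection estimate x/v = 4730 d).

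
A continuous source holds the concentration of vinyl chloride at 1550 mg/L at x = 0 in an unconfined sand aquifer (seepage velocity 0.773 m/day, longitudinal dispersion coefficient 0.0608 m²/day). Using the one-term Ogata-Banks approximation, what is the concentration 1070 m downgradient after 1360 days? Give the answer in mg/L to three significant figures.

For a continuous step input, C/C₀ ≈ ½·erfc((x−vt)/(2√(Dt))).
vt = 0.773 × 1360 = 1051.28 m and 2√(Dt) = 2√(0.0608 × 1360) = 18.19 m.
Argument (x−vt)/(2√(Dt)) = (1070 − 1051.28)/18.19 = 1.029; ½·erfc(1.029) = 0.07280.
C = 1550 × 0.07280 = 113 mg/L.

113 mg/L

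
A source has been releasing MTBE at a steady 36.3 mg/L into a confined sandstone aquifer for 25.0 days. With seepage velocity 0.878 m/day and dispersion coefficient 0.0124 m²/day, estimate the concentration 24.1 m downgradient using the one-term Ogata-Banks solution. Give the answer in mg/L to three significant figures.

For a continuous step input, C/C₀ ≈ ½·erfc((x−vt)/(2√(Dt))).
vt = 0.878 × 25.0 = 21.95 m and 2√(Dt) = 2√(0.0124 × 25.0) = 1.114 m.
Argument (x−vt)/(2√(Dt)) = (24.1 − 21.95)/1.114 = 1.930; ½·erfc(1.930) = 0.003172.
C = 36.3 × 0.003172 = 0.115 mg/L.

0.115 mg/L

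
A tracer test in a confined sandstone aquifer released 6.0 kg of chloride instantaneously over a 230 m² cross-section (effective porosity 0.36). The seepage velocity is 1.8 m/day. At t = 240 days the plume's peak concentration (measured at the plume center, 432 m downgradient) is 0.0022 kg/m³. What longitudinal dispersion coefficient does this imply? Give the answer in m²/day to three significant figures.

0.360 m²/day

At the plume center C_max = M/(n_e·A·√(4πDt)), so D = M²/(4πt·(n_e·A·C_max)²).
n_e·A·C_max = 0.36 × 230 × 0.0022 = 0.1822 kg/m.
D = 6.0²/(4π × 240 × 0.1822²) = 0.360 m²/day.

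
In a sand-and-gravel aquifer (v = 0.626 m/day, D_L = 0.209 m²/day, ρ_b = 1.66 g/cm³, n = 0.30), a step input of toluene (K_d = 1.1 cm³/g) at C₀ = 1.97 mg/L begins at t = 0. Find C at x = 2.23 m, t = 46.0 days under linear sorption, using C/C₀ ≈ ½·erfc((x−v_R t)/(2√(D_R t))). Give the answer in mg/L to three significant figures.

1.71 mg/L

Retardation factor R = 1 + ρ_b·K_d/n = 1 + 1.66 × 1.1/0.30 = 7.087.
Sorption retards both mechanisms: v_R = v/R = 0.08833 m/day, D_R = D/R = 0.02949 m²/day.
v_R·t = 0.08833 × 46.0 = 4.06318 m; 2√(D_R t) = 2.329 m; argument = (2.23 − 4.06318)/2.329 = -0.7871.
C = C₀ × ½·erfc(-0.7871) = 1.97 × 0.8672 = 1.71 mg/L.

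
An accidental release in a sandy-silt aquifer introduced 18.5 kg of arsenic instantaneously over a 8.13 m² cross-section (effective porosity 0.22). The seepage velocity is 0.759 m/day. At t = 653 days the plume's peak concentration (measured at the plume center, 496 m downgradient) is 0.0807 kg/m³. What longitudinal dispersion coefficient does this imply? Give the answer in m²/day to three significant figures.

2.00 m²/day

At the plume center C_max = M/(n_e·A·√(4πDt)), so D = M²/(4πt·(n_e·A·C_max)²).
n_e·A·C_max = 0.22 × 8.13 × 0.0807 = 0.1443 kg/m.
D = 18.5²/(4π × 653 × 0.1443²) = 2.00 m²/day.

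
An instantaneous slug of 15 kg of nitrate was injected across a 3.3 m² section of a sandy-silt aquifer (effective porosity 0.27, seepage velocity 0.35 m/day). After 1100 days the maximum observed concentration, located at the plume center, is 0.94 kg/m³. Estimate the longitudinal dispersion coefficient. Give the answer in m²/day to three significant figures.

0.0232 m²/day

At the plume center C_max = M/(n_e·A·√(4πDt)), so D = M²/(4πt·(n_e·A·C_max)²).
n_e·A·C_max = 0.27 × 3.3 × 0.94 = 0.8375 kg/m.
D = 15²/(4π × 1100 × 0.8375²) = 0.0232 m²/day.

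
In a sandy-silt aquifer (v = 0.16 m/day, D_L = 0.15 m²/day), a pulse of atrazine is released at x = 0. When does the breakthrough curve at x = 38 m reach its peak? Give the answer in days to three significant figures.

For the 1D instantaneous-source solution, setting ∂C/∂t = 0 at fixed x gives v²t² + 2Dt − x² = 0, so t = (√(D² + v²x²) − D)/v².
√(D² + v²x²) = √(0.15² + 0.16² × 38²) = 6.082; v² = 0.0256.
t = (6.082 − 0.15)/0.0256 = 232 days (vs. the pure-advection estimate x/v = 238 d).

232 days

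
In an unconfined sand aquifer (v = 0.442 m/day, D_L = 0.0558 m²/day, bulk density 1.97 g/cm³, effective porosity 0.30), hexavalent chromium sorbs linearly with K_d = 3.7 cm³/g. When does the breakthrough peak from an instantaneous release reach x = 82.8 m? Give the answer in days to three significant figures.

4730 days

Retardation factor R = 1 + ρ_b·K_d/n = 1 + 1.97 × 3.7/0.30 = 25.30.
Sorption retards both mechanisms: v_R = v/R = 0.01747 m/day, D_R = D/R = 0.002206 m²/day.
Peak time from v_R²t² + 2D_R t − x² = 0: t = (√(D_R² + v_R²x²) − D_R)/v_R².
√(D_R² + v_R²x²) = √(0.002206² + 0.01747² × 82.8²) = 1.447; v_R² = 0.0003052.
t = (1.447 − 0.002206)/0.0003052 = 4730 days.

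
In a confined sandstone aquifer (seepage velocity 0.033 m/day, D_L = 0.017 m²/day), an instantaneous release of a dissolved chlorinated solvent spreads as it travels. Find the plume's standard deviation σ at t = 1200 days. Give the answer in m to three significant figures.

Dispersive spreading gives a Gaussian with σ² = 2Dt; advection only shifts the center.
σ = √(2 × 0.017 × 1200) = 6.39 m.

6.39 m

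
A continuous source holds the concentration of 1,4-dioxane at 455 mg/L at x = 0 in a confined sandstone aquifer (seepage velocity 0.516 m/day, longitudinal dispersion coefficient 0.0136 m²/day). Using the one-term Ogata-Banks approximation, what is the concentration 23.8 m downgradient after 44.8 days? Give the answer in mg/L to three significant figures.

122 mg/L

For a continuous step input, C/C₀ ≈ ½·erfc((x−vt)/(2√(Dt))).
vt = 0.516 × 44.8 = 23.1168 m and 2√(Dt) = 2√(0.0136 × 44.8) = 1.561 m.
Argument (x−vt)/(2√(Dt)) = (23.8 − 23.1168)/1.561 = 0.4377; ½·erfc(0.4377) = 0.2680.
C = 455 × 0.2680 = 122 mg/L.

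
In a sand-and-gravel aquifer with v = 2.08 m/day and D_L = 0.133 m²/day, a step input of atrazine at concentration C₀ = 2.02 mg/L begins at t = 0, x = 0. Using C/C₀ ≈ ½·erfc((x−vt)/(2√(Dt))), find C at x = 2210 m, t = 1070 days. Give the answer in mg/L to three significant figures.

1.66 mg/L

For a continuous step input, C/C₀ ≈ ½·erfc((x−vt)/(2√(Dt))).
vt = 2.08 × 1070 = 2225.6 m and 2√(Dt) = 2√(0.133 × 1070) = 23.86 m.
Argument (x−vt)/(2√(Dt)) = (2210 − 2225.6)/23.86 = -0.6538; ½·erfc(-0.6538) = 0.8224.
C = 2.02 × 0.8224 = 1.66 mg/L.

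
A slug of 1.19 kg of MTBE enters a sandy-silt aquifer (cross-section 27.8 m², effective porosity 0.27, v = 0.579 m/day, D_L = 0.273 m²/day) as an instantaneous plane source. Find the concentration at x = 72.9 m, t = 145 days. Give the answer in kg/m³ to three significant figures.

0.00329 kg/m³

For an instantaneous plane source, C(x,t) = M/(n_e·A·√(4πDt)) · exp(−(x−vt)²/(4Dt)), with n_e·A the pore (flow) area.
Plume center vt = 0.579 × 145 = 83.955 m, so the well at 72.9 m is 11.055 m upgradient of the peak.
√(4πDt) = 22.30 m, giving peak height M/(n_e·A·√(4πDt)) = 1.19/(0.27 × 27.8 × 22.30) = 0.007109 kg/m³.
(x−vt)²/(4Dt) = (-11.055)²/(4 × 0.273 × 145) = 0.7718; exp(−0.7718) = 0.4622.
C = 0.007109 × 0.4622 = 0.00329 kg/m³.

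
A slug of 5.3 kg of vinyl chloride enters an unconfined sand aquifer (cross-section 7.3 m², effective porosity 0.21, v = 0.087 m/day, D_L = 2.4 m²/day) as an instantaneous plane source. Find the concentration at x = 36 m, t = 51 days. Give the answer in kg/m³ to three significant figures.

For an instantaneous plane source, C(x,t) = M/(n_e·A·√(4πDt)) · exp(−(x−vt)²/(4Dt)), with n_e·A the pore (flow) area.
Plume center vt = 0.087 × 51 = 4.437 m, so the well at 36 m is 31.563 m downgradient of the peak.
√(4πDt) = 39.22 m, giving peak height M/(n_e·A·√(4πDt)) = 5.3/(0.21 × 7.3 × 39.22) = 0.08815 kg/m³.
(x−vt)²/(4Dt) = (31.563)²/(4 × 2.4 × 51) = 2.035; exp(−2.035) = 0.1307.
C = 0.08815 × 0.1307 = 0.0115 kg/m³.

0.0115 kg/m³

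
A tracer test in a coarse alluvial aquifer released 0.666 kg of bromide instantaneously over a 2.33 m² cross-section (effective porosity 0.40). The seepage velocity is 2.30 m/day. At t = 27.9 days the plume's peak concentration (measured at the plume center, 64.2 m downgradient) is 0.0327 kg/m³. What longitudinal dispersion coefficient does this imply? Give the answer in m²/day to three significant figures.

1.36 m²/day

At the plume center C_max = M/(n_e·A·√(4πDt)), so D = M²/(4πt·(n_e·A·C_max)²).
n_e·A·C_max = 0.40 × 2.33 × 0.0327 = 0.03048 kg/m.
D = 0.666²/(4π × 27.9 × 0.03048²) = 1.36 m²/day.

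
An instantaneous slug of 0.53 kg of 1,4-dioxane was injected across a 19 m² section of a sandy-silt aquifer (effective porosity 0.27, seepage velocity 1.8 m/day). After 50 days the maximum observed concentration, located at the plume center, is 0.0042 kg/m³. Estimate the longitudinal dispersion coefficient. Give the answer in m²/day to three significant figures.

0.963 m²/day

At the plume center C_max = M/(n_e·A·√(4πDt)), so D = M²/(4πt·(n_e·A·C_max)²).
n_e·A·C_max = 0.27 × 19 × 0.0042 = 0.02155 kg/m.
D = 0.53²/(4π × 50 × 0.02155²) = 0.963 m²/day.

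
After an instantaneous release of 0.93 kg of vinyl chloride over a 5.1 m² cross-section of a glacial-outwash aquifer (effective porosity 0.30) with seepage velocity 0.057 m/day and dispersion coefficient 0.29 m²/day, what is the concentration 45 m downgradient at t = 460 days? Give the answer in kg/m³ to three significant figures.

0.00767 kg/m³

For an instantaneous plane source, C(x,t) = M/(n_e·A·√(4πDt)) · exp(−(x−vt)²/(4Dt)), with n_e·A the pore (flow) area.
Plume center vt = 0.057 × 460 = 26.22 m, so the well at 45 m is 18.78 m downgradient of the peak.
√(4πDt) = 40.94 m, giving peak height M/(n_e·A·√(4πDt)) = 0.93/(0.30 × 5.1 × 40.94) = 0.01485 kg/m³.
(x−vt)²/(4Dt) = (18.78)²/(4 × 0.29 × 460) = 0.6610; exp(−0.6610) = 0.5163.
C = 0.01485 × 0.5163 = 0.00767 kg/m³.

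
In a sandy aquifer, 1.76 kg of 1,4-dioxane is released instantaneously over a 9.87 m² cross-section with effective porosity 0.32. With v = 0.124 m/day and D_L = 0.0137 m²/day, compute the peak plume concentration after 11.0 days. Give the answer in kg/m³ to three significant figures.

0.405 kg/m³

The peak of an instantaneous 1D plume sits at x = vt; there the Gaussian factor is 1 and C_max = M/(n_e·A·√(4πDt)), where n_e·A is the pore area the mass is dissolved in.
√(4πDt) = √(4π × 0.0137 × 11.0) = 1.376 m, so C_max = 1.76/(0.32 × 9.87 × 1.376) = 0.405 kg/m³.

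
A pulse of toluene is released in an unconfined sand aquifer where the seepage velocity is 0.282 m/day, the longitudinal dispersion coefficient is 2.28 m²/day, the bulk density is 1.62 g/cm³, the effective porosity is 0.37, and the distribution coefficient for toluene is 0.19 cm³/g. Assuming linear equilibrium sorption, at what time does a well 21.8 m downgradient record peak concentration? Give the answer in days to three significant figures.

Retardation factor R = 1 + ρ_b·K_d/n = 1 + 1.62 × 0.19/0.37 = 1.832.
Sorption retards both mechanisms: v_R = v/R = 0.1539 m/day, D_R = D/R = 1.245 m²/day.
Peak time from v_R²t² + 2D_R t − x² = 0: t = (√(D_R² + v_R²x²) − D_R)/v_R².
√(D_R² + v_R²x²) = √(1.245² + 0.1539² × 21.8²) = 3.579; v_R² = 0.02369.
t = (3.579 − 1.245)/0.02369 = 98.5 days.

98.5 days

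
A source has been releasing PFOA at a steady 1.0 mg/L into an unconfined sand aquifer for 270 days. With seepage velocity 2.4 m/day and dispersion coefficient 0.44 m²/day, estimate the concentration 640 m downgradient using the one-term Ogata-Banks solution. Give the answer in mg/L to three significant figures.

0.698 mg/L

For a continuous step input, C/C₀ ≈ ½·erfc((x−vt)/(2√(Dt))).
vt = 2.4 × 270 = 648 m and 2√(Dt) = 2√(0.44 × 270) = 21.80 m.
Argument (x−vt)/(2√(Dt)) = (640 − 648)/21.80 = -0.3670; ½·erfc(-0.3670) = 0.6981.
C = 1.0 × 0.6981 = 0.698 mg/L.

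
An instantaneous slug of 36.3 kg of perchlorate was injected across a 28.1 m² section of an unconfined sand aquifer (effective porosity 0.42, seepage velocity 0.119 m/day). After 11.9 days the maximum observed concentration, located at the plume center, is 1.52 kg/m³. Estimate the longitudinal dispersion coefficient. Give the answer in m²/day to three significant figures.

At the plume center C_max = M/(n_e·A·√(4πDt)), so D = M²/(4πt·(n_e·A·C_max)²).
n_e·A·C_max = 0.42 × 28.1 × 1.52 = 17.94 kg/m.
D = 36.3²/(4π × 11.9 × 17.94²) = 0.0274 m²/day.

0.0274 m²/day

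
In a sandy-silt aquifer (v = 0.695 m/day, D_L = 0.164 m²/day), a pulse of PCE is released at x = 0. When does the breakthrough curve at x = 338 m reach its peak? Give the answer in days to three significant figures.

For the 1D instantaneous-source solution, setting ∂C/∂t = 0 at fixed x gives v²t² + 2Dt − x² = 0, so t = (√(D² + v²x²) − D)/v².
√(D² + v²x²) = √(0.164² + 0.695² × 338²) = 234.9; v² = 0.483025.
t = (234.9 − 0.164)/0.483025 = 486 days (vs. the pure-advection estimate x/v = 486 d).

486 days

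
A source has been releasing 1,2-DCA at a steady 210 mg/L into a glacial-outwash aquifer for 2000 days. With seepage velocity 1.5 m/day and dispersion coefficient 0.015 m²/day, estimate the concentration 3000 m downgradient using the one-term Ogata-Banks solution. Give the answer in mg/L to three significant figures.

105 mg/L

For a continuous step input, C/C₀ ≈ ½·erfc((x−vt)/(2√(Dt))).
vt = 1.5 × 2000 = 3000 m and 2√(Dt) = 2√(0.015 × 2000) = 10.95 m.
Argument (x−vt)/(2√(Dt)) = (3000 − 3000)/10.95 = 0; ½·erfc(0) = 0.5000.
C = 210 × 0.5000 = 105 mg/L.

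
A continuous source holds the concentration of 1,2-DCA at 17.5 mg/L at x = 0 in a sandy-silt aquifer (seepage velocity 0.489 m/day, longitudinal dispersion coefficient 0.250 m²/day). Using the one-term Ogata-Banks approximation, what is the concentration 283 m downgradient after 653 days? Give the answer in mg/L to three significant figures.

For a continuous step input, C/C₀ ≈ ½·erfc((x−vt)/(2√(Dt))).
vt = 0.489 × 653 = 319.317 m and 2√(Dt) = 2√(0.250 × 653) = 25.55 m.
Argument (x−vt)/(2√(Dt)) = (283 − 319.317)/25.55 = -1.421; ½·erfc(-1.421) = 0.9778.
C = 17.5 × 0.9778 = 17.1 mg/L.

17.1 mg/L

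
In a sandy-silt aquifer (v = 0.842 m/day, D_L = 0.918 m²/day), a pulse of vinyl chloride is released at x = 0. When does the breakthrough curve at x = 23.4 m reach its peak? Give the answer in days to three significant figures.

26.5 days

For the 1D instantaneous-source solution, setting ∂C/∂t = 0 at fixed x gives v²t² + 2Dt − x² = 0, so t = (√(D² + v²x²) − D)/v².
√(D² + v²x²) = √(0.918² + 0.842² × 23.4²) = 19.72; v² = 0.708964.
t = (19.72 − 0.918)/0.708964 = 26.5 days (vs. the pure-advection estimate x/v = 27.8 d).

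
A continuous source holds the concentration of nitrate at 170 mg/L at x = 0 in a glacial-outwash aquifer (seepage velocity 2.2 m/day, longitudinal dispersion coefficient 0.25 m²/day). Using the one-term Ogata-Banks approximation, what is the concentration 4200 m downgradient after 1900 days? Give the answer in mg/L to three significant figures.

43.9 mg/L

For a continuous step input, C/C₀ ≈ ½·erfc((x−vt)/(2√(Dt))).
vt = 2.2 × 1900 = 4180 m and 2√(Dt) = 2√(0.25 × 1900) = 43.59 m.
Argument (x−vt)/(2√(Dt)) = (4200 − 4180)/43.59 = 0.4588; ½·erfc(0.4588) = 0.2582.
C = 170 × 0.2582 = 43.9 mg/L.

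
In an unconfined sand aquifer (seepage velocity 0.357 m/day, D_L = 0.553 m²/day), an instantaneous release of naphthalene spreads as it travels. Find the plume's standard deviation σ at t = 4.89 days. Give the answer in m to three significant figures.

Dispersive spreading gives a Gaussian with σ² = 2Dt; advection only shifts the center.
σ = √(2 × 0.553 × 4.89) = 2.33 m.

2.33 m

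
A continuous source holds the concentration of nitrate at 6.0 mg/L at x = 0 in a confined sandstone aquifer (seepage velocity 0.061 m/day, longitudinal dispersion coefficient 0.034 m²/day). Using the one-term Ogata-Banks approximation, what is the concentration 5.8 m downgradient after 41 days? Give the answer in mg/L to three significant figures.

0.145 mg/L

For a continuous step input, C/C₀ ≈ ½·erfc((x−vt)/(2√(Dt))).
vt = 0.061 × 41 = 2.501 m and 2√(Dt) = 2√(0.034 × 41) = 2.361 m.
Argument (x−vt)/(2√(Dt)) = (5.8 − 2.501)/2.361 = 1.397; ½·erfc(1.397) = 0.02410.
C = 6.0 × 0.02410 = 0.145 mg/L.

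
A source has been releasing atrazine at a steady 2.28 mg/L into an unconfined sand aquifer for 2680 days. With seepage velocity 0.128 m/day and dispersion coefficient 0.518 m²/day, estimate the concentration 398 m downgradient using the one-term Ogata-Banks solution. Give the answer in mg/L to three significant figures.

For a continuous step input, C/C₀ ≈ ½·erfc((x−vt)/(2√(Dt))).
vt = 0.128 × 2680 = 343.04 m and 2√(Dt) = 2√(0.518 × 2680) = 74.52 m.
Argument (x−vt)/(2√(Dt)) = (398 − 343.04)/74.52 = 0.7375; ½·erfc(0.7375) = 0.1485.
C = 2.28 × 0.1485 = 0.339 mg/L.

0.339 mg/L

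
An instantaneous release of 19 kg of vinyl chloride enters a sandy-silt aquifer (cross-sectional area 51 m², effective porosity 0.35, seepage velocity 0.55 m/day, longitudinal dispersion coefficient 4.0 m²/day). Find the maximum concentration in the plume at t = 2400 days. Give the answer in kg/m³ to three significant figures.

0.00306 kg/m³

The peak of an instantaneous 1D plume sits at x = vt; there the Gaussian factor is 1 and C_max = M/(n_e·A·√(4πDt)), where n_e·A is the pore area the mass is dissolved in.
√(4πDt) = √(4π × 4.0 × 2400) = 347.3 m, so C_max = 19/(0.35 × 51 × 347.3) = 0.00306 kg/m³.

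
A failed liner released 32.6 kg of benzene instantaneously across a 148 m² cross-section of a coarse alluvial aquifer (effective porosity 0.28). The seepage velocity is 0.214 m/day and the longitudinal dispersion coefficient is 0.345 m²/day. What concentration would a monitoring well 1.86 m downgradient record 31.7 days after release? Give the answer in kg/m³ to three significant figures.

For an instantaneous plane source, C(x,t) = M/(n_e·A·√(4πDt)) · exp(−(x−vt)²/(4Dt)), with n_e·A the pore (flow) area.
Plume center vt = 0.214 × 31.7 = 6.7838 m, so the well at 1.86 m is 4.9238 m upgradient of the peak.
√(4πDt) = 11.72 m, giving peak height M/(n_e·A·√(4πDt)) = 32.6/(0.28 × 148 × 11.72) = 0.06712 kg/m³.
(x−vt)²/(4Dt) = (-4.9238)²/(4 × 0.345 × 31.7) = 0.5542; exp(−0.5542) = 0.5745.
C = 0.06712 × 0.5745 = 0.0386 kg/m³.

0.0386 kg/m³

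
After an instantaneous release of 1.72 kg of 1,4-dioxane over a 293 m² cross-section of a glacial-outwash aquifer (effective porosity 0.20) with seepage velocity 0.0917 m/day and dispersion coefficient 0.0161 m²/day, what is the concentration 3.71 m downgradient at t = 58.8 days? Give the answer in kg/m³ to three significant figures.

For an instantaneous plane source, C(x,t) = M/(n_e·A·√(4πDt)) · exp(−(x−vt)²/(4Dt)), with n_e·A the pore (flow) area.
Plume center vt = 0.0917 × 58.8 = 5.39196 m, so the well at 3.71 m is 1.68196 m upgradient of the peak.
√(4πDt) = 3.449 m, giving peak height M/(n_e·A·√(4πDt)) = 1.72/(0.20 × 293 × 3.449) = 0.008510 kg/m³.
(x−vt)²/(4Dt) = (-1.68196)²/(4 × 0.0161 × 58.8) = 0.7471; exp(−0.7471) = 0.4737.
C = 0.008510 × 0.4737 = 0.00403 kg/m³.

0.00403 kg/m³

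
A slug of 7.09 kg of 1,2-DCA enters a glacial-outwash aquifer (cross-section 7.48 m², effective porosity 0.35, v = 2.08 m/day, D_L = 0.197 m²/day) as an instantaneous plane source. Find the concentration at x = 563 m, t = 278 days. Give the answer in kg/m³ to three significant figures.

0.0358 kg/m³

For an instantaneous plane source, C(x,t) = M/(n_e·A·√(4πDt)) · exp(−(x−vt)²/(4Dt)), with n_e·A the pore (flow) area.
Plume center vt = 2.08 × 278 = 578.24 m, so the well at 563 m is 15.24 m upgradient of the peak.
√(4πDt) = 26.23 m, giving peak height M/(n_e·A·√(4πDt)) = 7.09/(0.35 × 7.48 × 26.23) = 0.1032 kg/m³.
(x−vt)²/(4Dt) = (-15.24)²/(4 × 0.197 × 278) = 1.060; exp(−1.060) = 0.3465.
C = 0.1032 × 0.3465 = 0.0358 kg/m³.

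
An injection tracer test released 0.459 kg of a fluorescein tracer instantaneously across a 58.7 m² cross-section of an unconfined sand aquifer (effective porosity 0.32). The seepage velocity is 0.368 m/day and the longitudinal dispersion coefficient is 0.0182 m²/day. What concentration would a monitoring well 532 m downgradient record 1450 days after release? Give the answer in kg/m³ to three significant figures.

For an instantaneous plane source, C(x,t) = M/(n_e·A·√(4πDt)) · exp(−(x−vt)²/(4Dt)), with n_e·A the pore (flow) area.
Plume center vt = 0.368 × 1450 = 533.6 m, so the well at 532 m is 1.6 m upgradient of the peak.
√(4πDt) = 18.21 m, giving peak height M/(n_e·A·√(4πDt)) = 0.459/(0.32 × 58.7 × 18.21) = 0.001342 kg/m³.
(x−vt)²/(4Dt) = (-1.6)²/(4 × 0.0182 × 1450) = 0.02425; exp(−0.02425) = 0.9760.
C = 0.001342 × 0.9760 = 0.00131 kg/m³.

0.00131 kg/m³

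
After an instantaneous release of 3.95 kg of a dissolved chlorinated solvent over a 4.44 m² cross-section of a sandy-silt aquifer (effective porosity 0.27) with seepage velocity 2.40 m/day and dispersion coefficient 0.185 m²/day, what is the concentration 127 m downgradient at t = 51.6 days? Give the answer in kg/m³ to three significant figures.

For an instantaneous plane source, C(x,t) = M/(n_e·A·√(4πDt)) · exp(−(x−vt)²/(4Dt)), with n_e·A the pore (flow) area.
Plume center vt = 2.40 × 51.6 = 123.84 m, so the well at 127 m is 3.16 m downgradient of the peak.
√(4πDt) = 10.95 m, giving peak height M/(n_e·A·√(4πDt)) = 3.95/(0.27 × 4.44 × 10.95) = 0.3009 kg/m³.
(x−vt)²/(4Dt) = (3.16)²/(4 × 0.185 × 51.6) = 0.2615; exp(−0.2615) = 0.7699.
C = 0.3009 × 0.7699 = 0.232 kg/m³.

0.232 kg/m³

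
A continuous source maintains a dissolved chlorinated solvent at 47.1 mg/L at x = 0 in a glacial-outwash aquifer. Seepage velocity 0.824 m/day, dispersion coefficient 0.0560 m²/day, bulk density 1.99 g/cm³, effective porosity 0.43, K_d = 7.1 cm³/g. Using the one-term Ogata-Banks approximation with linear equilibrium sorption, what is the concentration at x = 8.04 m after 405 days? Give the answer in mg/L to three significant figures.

Retardation factor R = 1 + ρ_b·K_d/n = 1 + 1.99 × 7.1/0.43 = 33.86.
Sorption retards both mechanisms: v_R = v/R = 0.02434 m/day, D_R = D/R = 0.001654 m²/day.
v_R·t = 0.02434 × 405 = 9.8577 m; 2√(D_R t) = 1.637 m; argument = (8.04 − 9.8577)/1.637 = -1.110.
C = C₀ × ½·erfc(-1.110) = 47.1 × 0.9418 = 44.4 mg/L.

44.4 mg/L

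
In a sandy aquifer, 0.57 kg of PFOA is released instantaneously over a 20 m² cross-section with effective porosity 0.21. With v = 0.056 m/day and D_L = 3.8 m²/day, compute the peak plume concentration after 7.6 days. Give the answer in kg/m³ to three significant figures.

The peak of an instantaneous 1D plume sits at x = vt; there the Gaussian factor is 1 and C_max = M/(n_e·A·√(4πDt)), where n_e·A is the pore area the mass is dissolved in.
√(4πDt) = √(4π × 3.8 × 7.6) = 19.05 m, so C_max = 0.57/(0.21 × 20 × 19.05) = 0.00712 kg/m³.

0.00712 kg/m³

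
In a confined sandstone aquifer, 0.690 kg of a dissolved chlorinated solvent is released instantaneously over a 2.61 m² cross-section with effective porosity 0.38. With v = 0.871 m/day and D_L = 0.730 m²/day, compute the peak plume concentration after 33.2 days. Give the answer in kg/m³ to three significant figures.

The peak of an instantaneous 1D plume sits at x = vt; there the Gaussian factor is 1 and C_max = M/(n_e·A·√(4πDt)), where n_e·A is the pore area the mass is dissolved in.
√(4πDt) = √(4π × 0.730 × 33.2) = 17.45 m, so C_max = 0.690/(0.38 × 2.61 × 17.45) = 0.0399 kg/m³.

0.0399 kg/m³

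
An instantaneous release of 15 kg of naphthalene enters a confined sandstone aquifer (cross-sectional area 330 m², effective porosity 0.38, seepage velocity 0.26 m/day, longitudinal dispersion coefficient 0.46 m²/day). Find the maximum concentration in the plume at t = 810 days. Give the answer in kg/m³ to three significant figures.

The peak of an instantaneous 1D plume sits at x = vt; there the Gaussian factor is 1 and C_max = M/(n_e·A·√(4πDt)), where n_e·A is the pore area the mass is dissolved in.
√(4πDt) = √(4π × 0.46 × 810) = 68.43 m, so C_max = 15/(0.38 × 330 × 68.43) = 0.00175 kg/m³.

0.00175 kg/m³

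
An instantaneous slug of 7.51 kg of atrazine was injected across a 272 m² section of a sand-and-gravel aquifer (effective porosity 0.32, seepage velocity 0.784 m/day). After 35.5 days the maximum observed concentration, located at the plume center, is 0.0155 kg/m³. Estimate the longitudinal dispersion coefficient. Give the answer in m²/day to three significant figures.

At the plume center C_max = M/(n_e·A·√(4πDt)), so D = M²/(4πt·(n_e·A·C_max)²).
n_e·A·C_max = 0.32 × 272 × 0.0155 = 1.349 kg/m.
D = 7.51²/(4π × 35.5 × 1.349²) = 0.0695 m²/day.

0.0695 m²/day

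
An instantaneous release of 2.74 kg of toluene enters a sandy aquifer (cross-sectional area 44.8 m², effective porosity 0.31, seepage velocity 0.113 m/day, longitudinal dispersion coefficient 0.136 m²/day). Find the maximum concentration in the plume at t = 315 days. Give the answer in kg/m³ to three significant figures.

0.00850 kg/m³

The peak of an instantaneous 1D plume sits at x = vt; there the Gaussian factor is 1 and C_max = M/(n_e·A·√(4πDt)), where n_e·A is the pore area the mass is dissolved in.
√(4πDt) = √(4π × 0.136 × 315) = 23.20 m, so C_max = 2.74/(0.31 × 44.8 × 23.20) = 0.00850 kg/m³.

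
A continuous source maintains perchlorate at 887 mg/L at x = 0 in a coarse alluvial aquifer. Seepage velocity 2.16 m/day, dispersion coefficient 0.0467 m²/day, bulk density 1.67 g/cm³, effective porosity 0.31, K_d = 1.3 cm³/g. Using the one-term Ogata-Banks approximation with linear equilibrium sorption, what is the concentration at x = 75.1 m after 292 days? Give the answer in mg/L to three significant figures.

867 mg/L

Retardation factor R = 1 + ρ_b·K_d/n = 1 + 1.67 × 1.3/0.31 = 8.003.
Sorption retards both mechanisms: v_R = v/R = 0.2699 m/day, D_R = D/R = 0.005835 m²/day.
v_R·t = 0.2699 × 292 = 78.8108 m; 2√(D_R t) = 2.611 m; argument = (75.1 − 78.8108)/2.611 = -1.421.
C = C₀ × ½·erfc(-1.421) = 887 × 0.9778 = 867 mg/L.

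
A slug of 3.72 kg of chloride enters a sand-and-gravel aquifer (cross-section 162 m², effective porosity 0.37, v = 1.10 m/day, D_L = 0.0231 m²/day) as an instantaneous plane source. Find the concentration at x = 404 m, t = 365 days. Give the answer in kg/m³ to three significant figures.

0.00501 kg/m³

For an instantaneous plane source, C(x,t) = M/(n_e·A·√(4πDt)) · exp(−(x−vt)²/(4Dt)), with n_e·A the pore (flow) area.
Plume center vt = 1.10 × 365 = 401.5 m, so the well at 404 m is 2.5 m downgradient of the peak.
√(4πDt) = 10.29 m, giving peak height M/(n_e·A·√(4πDt)) = 3.72/(0.37 × 162 × 10.29) = 0.006031 kg/m³.
(x−vt)²/(4Dt) = (2.5)²/(4 × 0.0231 × 365) = 0.1853; exp(−0.1853) = 0.8309.
C = 0.006031 × 0.8309 = 0.00501 kg/m³.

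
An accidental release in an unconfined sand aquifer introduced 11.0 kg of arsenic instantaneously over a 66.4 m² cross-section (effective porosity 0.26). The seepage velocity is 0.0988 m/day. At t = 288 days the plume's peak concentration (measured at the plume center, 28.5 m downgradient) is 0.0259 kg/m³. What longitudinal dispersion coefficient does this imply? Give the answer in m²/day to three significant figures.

At the plume center C_max = M/(n_e·A·√(4πDt)), so D = M²/(4πt·(n_e·A·C_max)²).
n_e·A·C_max = 0.26 × 66.4 × 0.0259 = 0.4471 kg/m.
D = 11.0²/(4π × 288 × 0.4471²) = 0.167 m²/day.

0.167 m²/day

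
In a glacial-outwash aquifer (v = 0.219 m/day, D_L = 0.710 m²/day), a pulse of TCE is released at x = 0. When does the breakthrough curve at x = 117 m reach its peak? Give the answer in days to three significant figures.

520 days

For the 1D instantaneous-source solution, setting ∂C/∂t = 0 at fixed x gives v²t² + 2Dt − x² = 0, so t = (√(D² + v²x²) − D)/v².
√(D² + v²x²) = √(0.710² + 0.219² × 117²) = 25.63; v² = 0.047961.
t = (25.63 − 0.710)/0.047961 = 520 days (vs. the pure-advection estimate x/v = 534 d).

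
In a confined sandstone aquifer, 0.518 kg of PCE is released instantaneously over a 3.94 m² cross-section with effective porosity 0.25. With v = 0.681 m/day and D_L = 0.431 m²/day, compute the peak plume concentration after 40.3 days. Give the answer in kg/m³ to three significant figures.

The peak of an instantaneous 1D plume sits at x = vt; there the Gaussian factor is 1 and C_max = M/(n_e·A·√(4πDt)), where n_e·A is the pore area the mass is dissolved in.
√(4πDt) = √(4π × 0.431 × 40.3) = 14.77 m, so C_max = 0.518/(0.25 × 3.94 × 14.77) = 0.0356 kg/m³.

0.0356 kg/m³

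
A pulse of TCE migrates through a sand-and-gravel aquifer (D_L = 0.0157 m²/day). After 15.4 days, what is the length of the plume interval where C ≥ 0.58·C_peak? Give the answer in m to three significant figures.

The plume is Gaussian with σ = √(2Dt) = √(2 × 0.0157 × 15.4) = 0.6954 m.
C/C_peak = exp(−Δx²/(2σ²)) = 0.58 ⇒ Δx = σ·√(−2 ln 0.58) = 0.6954 × 1.044 = 0.7260 m.
Width = 2Δx = 1.45 m.

1.45 m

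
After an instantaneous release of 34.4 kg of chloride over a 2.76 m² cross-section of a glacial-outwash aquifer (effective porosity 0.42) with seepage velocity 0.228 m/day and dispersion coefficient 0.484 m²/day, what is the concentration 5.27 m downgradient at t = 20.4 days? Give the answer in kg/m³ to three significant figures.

For an instantaneous plane source, C(x,t) = M/(n_e·A·√(4πDt)) · exp(−(x−vt)²/(4Dt)), with n_e·A the pore (flow) area.
Plume center vt = 0.228 × 20.4 = 4.6512 m, so the well at 5.27 m is 0.6188 m downgradient of the peak.
√(4πDt) = 11.14 m, giving peak height M/(n_e·A·√(4πDt)) = 34.4/(0.42 × 2.76 × 11.14) = 2.664 kg/m³.
(x−vt)²/(4Dt) = (0.6188)²/(4 × 0.484 × 20.4) = 0.009695; exp(−0.009695) = 0.9904.
C = 2.664 × 0.9904 = 2.64 kg/m³.

2.64 kg/m³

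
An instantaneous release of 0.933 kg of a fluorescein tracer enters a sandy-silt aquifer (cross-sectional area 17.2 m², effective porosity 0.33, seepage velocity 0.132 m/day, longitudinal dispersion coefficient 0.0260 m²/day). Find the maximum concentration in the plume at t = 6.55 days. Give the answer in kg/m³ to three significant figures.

The peak of an instantaneous 1D plume sits at x = vt; there the Gaussian factor is 1 and C_max = M/(n_e·A·√(4πDt)), where n_e·A is the pore area the mass is dissolved in.
√(4πDt) = √(4π × 0.0260 × 6.55) = 1.463 m, so C_max = 0.933/(0.33 × 17.2 × 1.463) = 0.112 kg/m³.

0.112 kg/m³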